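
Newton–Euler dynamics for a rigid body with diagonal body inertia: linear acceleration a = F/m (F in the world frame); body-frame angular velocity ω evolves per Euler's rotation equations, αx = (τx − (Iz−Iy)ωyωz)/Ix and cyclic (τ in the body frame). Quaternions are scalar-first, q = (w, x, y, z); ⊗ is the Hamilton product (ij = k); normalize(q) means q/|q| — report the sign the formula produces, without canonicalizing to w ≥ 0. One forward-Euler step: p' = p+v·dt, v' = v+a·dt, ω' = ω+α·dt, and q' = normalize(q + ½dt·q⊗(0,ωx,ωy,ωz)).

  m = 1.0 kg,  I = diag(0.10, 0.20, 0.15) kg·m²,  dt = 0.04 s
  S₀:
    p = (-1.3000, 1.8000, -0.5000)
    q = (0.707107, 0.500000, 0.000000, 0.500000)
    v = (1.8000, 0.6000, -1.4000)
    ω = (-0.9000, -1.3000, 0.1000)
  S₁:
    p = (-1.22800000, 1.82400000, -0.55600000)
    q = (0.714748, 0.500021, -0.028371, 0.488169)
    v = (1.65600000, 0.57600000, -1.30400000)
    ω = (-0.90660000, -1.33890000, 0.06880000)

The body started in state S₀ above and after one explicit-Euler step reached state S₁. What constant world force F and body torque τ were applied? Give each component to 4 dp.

F = (-3.6000, -0.6000, 2.4000)
τ = (-0.0100, -0.1900, 0.0000)

v₁ − v₀ = (-0.14400000, -0.02400000, 0.09600000)
applied force F = (-3.6000, -0.6000, 2.4000)
Δω = ω₁−ω₀ = (-0.00660000, -0.03890000, -0.03120000)
gyro term ω₀×Iω₀ = (0.0065, 0.0045, 0.1170)
I·α + gyro = (-0.0100, -0.1900, 0.0000)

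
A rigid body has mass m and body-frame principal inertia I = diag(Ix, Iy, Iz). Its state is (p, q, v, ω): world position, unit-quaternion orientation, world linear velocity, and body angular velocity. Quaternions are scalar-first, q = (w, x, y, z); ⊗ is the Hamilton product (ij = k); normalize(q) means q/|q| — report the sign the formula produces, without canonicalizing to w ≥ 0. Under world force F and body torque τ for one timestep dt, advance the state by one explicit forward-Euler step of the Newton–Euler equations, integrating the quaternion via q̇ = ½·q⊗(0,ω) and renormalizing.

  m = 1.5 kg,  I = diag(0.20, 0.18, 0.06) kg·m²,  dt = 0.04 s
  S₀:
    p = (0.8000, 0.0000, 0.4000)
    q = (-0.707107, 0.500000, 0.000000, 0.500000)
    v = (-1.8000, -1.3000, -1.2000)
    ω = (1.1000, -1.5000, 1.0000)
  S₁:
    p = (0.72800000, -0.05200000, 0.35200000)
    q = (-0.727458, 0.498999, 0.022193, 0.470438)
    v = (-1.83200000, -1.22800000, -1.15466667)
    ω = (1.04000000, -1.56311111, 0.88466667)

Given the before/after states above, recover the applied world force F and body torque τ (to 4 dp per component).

Δω = ω₁−ω₀ = (-0.06000000, -0.06311111, -0.11533333)
ω₀×(Iω₀) = (0.1800, 0.1540, 0.0330)
I·α + gyro = (-0.1200, -0.1300, -0.1400)
Δv = v₁−v₀ = (-0.03200000, 0.07200000, 0.04533333)
m·(v₁−v₀)/dt = (-1.2000, 2.7000, 1.7000)

F = (-1.2000, 2.7000, 1.7000)
τ = (-0.1200, -0.1300, -0.1400)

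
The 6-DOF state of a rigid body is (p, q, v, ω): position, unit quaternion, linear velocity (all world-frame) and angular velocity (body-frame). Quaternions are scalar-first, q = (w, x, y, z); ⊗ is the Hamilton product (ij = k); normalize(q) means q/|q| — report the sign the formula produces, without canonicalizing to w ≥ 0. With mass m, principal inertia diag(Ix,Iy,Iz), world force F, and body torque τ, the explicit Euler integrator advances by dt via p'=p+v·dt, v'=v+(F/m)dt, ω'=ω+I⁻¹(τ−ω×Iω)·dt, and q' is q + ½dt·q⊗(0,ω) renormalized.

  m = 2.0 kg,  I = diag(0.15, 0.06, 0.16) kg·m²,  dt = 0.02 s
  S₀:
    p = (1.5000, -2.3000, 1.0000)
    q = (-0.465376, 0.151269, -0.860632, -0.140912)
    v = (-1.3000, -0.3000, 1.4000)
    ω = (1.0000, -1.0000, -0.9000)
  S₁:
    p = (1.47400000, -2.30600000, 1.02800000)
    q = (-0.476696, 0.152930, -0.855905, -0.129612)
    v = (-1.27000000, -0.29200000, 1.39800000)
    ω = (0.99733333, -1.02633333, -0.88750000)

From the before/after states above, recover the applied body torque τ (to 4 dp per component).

rate change Δω = (-0.00266667, -0.02633333, 0.01250000)
ω₀×(Iω₀) = (0.0900, 0.0090, 0.0900)
applied torque τ = (0.0700, -0.0700, 0.1900)

τ = (0.0700, -0.0700, 0.1900)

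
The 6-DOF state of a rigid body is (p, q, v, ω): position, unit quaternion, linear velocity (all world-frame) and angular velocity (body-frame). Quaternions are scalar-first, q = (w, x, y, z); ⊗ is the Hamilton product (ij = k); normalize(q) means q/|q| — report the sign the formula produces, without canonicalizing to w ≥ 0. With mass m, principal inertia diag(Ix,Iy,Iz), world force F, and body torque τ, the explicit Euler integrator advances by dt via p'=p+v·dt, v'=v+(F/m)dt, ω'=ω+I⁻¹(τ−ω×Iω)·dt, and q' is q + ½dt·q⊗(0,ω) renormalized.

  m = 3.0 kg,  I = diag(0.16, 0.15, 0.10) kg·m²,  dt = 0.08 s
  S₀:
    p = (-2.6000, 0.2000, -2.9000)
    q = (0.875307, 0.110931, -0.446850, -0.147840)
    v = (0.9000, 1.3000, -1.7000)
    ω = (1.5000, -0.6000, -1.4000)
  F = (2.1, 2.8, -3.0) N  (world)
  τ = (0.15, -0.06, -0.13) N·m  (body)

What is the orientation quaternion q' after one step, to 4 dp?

q' = (0.8466, 0.1843, -0.4688, -0.1721)

Hamilton product q⊗(0,ω) = (-0.6414825, 1.8498465, -0.5916408, -0.6217134)
q' = normalize(q + ½dt·q⊗(0,ω)) = (0.8466, 0.1843, -0.4688, -0.1721)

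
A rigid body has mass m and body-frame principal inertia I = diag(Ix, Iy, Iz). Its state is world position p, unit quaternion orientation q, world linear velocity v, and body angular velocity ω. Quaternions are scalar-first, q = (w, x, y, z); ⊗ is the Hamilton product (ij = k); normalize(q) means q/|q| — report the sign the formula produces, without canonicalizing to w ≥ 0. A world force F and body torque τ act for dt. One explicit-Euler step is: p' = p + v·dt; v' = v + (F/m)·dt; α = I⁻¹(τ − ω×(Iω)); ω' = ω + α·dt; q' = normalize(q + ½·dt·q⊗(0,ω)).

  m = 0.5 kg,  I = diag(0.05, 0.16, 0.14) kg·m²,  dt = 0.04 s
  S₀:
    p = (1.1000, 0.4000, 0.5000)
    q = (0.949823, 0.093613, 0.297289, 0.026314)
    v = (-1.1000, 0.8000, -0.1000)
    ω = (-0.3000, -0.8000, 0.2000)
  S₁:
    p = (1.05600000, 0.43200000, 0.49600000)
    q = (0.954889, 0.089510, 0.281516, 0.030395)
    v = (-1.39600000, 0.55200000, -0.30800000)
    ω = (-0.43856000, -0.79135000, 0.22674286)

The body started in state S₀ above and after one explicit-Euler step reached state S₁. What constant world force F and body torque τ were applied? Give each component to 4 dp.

F = (-3.7000, -3.1000, -2.6000)
τ = (-0.1700, 0.0400, 0.1200)

v₁ − v₀ = (-0.29600000, -0.24800000, -0.20800000)
F = m·Δv/dt = (-3.7000, -3.1000, -2.6000)
Δω = ω₁−ω₀ = (-0.13856000, 0.00865000, 0.02674286)
precession coupling = (0.0032, 0.0054, 0.0264)
I·α + gyro = (-0.1700, 0.0400, 0.1200)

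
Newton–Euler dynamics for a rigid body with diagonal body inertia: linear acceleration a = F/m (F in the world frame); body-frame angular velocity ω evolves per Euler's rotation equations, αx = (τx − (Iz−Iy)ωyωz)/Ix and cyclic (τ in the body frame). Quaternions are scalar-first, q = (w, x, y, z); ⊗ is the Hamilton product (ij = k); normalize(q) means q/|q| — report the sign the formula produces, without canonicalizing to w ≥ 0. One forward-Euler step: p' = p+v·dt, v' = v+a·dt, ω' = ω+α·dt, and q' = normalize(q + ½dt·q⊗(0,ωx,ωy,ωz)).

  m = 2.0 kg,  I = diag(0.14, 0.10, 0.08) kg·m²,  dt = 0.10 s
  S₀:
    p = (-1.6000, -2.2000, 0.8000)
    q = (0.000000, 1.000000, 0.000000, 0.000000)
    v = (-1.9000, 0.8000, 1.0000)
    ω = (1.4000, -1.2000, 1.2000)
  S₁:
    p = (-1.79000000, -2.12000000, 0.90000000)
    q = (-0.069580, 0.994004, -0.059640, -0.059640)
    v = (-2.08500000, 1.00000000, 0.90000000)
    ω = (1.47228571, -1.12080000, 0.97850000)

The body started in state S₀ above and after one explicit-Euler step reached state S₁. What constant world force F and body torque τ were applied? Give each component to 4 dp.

ω₁ − ω₀ = (0.07228571, 0.07920000, -0.22150000)
precession coupling = (0.0288, 0.1008, 0.0672)
I·α + gyro = (0.1300, 0.1800, -0.1100)
velocity change Δv = (-0.18500000, 0.20000000, -0.10000000)
applied force F = (-3.7000, 4.0000, -2.0000)

F = (-3.7000, 4.0000, -2.0000)
τ = (0.1300, 0.1800, -0.1100)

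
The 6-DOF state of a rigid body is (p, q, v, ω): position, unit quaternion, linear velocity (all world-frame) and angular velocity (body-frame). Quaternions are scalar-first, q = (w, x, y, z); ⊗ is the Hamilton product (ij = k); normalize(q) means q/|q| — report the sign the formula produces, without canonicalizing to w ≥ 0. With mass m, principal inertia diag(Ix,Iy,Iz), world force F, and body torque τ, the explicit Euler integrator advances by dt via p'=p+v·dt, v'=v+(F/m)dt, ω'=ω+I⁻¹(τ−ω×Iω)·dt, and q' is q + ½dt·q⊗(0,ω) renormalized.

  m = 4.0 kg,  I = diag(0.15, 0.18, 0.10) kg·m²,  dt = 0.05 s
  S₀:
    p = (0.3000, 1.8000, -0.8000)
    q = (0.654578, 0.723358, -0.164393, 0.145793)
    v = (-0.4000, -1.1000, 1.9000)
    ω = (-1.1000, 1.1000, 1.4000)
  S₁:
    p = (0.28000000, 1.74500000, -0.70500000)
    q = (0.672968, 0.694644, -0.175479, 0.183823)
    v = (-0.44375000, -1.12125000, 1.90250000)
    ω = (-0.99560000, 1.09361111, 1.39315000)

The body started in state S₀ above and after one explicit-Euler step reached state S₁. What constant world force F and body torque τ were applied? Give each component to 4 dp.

v₁ − v₀ = (-0.04375000, -0.02125000, 0.00250000)
m·(v₁−v₀)/dt = (-3.5000, -1.7000, 0.2000)
Δω = ω₁−ω₀ = (0.10440000, -0.00638889, -0.00685000)
ω₀×(Iω₀) = (-0.1232, -0.0770, -0.0363)
I·α + gyro = (0.1900, -0.1000, -0.0500)

F = (-3.5000, -1.7000, 0.2000)
τ = (0.1900, -0.1000, -0.0500)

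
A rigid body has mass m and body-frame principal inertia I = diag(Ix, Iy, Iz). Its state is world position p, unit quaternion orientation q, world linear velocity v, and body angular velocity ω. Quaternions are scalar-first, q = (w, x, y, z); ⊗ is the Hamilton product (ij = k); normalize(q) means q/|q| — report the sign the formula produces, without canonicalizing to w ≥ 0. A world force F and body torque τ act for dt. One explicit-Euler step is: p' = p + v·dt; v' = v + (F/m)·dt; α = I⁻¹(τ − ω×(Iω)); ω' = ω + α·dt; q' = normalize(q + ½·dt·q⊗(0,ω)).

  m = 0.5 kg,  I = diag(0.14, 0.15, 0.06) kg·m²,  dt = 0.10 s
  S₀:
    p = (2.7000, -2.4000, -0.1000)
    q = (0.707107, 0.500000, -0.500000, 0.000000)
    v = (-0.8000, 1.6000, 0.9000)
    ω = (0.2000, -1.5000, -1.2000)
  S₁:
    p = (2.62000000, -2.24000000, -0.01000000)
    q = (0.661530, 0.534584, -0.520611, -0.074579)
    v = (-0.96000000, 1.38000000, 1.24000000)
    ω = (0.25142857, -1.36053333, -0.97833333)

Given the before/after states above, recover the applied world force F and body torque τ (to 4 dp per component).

F = (-0.8000, -1.1000, 1.7000)
τ = (-0.0900, 0.1900, 0.1300)

ω₁ − ω₀ = (0.05142857, 0.13946667, 0.22166667)
gyro term ω₀×Iω₀ = (-0.1620, -0.0192, -0.0030)
I·α + gyro = (-0.0900, 0.1900, 0.1300)
velocity change Δv = (-0.16000000, -0.22000000, 0.34000000)
F = m·Δv/dt = (-0.8000, -1.1000, 1.7000)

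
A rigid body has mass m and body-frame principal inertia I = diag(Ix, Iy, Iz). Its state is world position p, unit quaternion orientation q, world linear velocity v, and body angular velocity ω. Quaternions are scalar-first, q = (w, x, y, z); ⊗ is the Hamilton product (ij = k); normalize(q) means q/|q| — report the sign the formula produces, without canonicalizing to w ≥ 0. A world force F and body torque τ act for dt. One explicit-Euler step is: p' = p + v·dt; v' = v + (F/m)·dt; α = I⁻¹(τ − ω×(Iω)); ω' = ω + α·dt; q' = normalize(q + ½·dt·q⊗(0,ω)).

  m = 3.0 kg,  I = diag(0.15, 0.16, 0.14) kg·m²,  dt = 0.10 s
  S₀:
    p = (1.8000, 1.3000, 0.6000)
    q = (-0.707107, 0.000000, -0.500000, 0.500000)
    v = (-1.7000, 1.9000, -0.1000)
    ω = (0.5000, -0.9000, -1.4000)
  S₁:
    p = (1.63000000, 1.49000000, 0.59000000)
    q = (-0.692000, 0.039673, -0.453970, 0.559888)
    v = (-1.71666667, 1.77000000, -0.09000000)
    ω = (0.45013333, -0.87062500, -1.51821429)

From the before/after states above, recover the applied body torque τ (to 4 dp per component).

ω₁ − ω₀ = (-0.04986667, 0.02937500, -0.11821429)
τ = I·(Δω/dt) + ω₀×(Iω₀) = (-0.1000, 0.0400, -0.1700)

τ = (-0.1000, 0.0400, -0.1700)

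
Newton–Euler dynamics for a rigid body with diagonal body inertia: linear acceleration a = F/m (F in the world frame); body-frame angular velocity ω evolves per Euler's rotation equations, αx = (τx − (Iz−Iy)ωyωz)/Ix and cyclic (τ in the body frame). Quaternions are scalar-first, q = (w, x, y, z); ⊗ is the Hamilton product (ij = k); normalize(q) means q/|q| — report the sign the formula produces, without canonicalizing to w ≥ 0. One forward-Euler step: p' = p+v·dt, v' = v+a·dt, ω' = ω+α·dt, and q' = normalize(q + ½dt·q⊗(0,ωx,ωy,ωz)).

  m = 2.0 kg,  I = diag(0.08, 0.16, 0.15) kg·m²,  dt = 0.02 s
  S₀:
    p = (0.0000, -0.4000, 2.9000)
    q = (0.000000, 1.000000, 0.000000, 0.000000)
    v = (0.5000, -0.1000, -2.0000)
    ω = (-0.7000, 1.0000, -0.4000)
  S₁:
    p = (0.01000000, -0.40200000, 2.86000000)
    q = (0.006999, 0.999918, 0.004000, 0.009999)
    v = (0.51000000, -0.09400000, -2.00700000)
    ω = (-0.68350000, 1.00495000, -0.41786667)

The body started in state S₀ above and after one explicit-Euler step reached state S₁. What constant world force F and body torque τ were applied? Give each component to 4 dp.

ω₁ − ω₀ = (0.01650000, 0.00495000, -0.01786667)
applied torque τ = (0.0700, 0.0200, -0.1900)
Δv = v₁−v₀ = (0.01000000, 0.00600000, -0.00700000)
applied force F = (1.0000, 0.6000, -0.7000)

F = (1.0000, 0.6000, -0.7000)
τ = (0.0700, 0.0200, -0.1900)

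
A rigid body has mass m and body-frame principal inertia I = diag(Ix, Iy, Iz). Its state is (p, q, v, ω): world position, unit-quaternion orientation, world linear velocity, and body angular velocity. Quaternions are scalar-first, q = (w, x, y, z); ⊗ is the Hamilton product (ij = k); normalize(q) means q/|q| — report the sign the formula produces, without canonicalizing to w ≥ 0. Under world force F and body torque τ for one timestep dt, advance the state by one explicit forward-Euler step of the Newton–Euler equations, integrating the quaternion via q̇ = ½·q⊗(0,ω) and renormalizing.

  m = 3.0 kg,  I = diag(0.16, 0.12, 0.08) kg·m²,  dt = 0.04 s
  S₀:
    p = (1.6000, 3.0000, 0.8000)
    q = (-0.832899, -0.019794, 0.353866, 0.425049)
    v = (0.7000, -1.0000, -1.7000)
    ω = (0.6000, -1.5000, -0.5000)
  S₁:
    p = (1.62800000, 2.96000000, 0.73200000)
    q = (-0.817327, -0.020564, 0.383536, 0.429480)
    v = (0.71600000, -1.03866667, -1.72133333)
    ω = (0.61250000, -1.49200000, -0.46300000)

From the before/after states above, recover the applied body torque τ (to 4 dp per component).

τ = (0.0200, 0.0000, 0.1100)

ω₁ − ω₀ = (0.01250000, 0.00800000, 0.03700000)
ω₀×(Iω₀) = (-0.0300, -0.0240, 0.0360)
τ = I·(Δω/dt) + ω₀×(Iω₀) = (0.0200, 0.0000, 0.1100)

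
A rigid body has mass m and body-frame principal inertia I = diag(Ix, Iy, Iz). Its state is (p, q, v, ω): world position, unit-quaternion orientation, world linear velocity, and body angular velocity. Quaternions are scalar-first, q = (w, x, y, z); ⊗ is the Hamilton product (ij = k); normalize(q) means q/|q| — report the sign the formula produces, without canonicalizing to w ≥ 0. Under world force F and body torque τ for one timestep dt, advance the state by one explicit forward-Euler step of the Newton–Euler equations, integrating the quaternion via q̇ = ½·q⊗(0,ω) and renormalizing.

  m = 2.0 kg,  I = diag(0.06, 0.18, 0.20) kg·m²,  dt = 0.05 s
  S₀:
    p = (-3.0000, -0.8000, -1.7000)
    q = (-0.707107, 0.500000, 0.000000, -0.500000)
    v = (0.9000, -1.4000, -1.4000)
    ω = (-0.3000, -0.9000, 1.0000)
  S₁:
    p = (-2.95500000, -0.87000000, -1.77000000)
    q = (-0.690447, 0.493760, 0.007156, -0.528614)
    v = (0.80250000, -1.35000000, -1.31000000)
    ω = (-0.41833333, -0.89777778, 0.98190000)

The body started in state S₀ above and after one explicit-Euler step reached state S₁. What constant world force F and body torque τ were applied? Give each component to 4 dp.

F = (-3.9000, 2.0000, 3.6000)
τ = (-0.1600, 0.0500, -0.0400)

Δω = ω₁−ω₀ = (-0.11833333, 0.00222222, -0.01810000)
applied torque τ = (-0.1600, 0.0500, -0.0400)
velocity change Δv = (-0.09750000, 0.05000000, 0.09000000)
applied force F = (-3.9000, 2.0000, 3.6000)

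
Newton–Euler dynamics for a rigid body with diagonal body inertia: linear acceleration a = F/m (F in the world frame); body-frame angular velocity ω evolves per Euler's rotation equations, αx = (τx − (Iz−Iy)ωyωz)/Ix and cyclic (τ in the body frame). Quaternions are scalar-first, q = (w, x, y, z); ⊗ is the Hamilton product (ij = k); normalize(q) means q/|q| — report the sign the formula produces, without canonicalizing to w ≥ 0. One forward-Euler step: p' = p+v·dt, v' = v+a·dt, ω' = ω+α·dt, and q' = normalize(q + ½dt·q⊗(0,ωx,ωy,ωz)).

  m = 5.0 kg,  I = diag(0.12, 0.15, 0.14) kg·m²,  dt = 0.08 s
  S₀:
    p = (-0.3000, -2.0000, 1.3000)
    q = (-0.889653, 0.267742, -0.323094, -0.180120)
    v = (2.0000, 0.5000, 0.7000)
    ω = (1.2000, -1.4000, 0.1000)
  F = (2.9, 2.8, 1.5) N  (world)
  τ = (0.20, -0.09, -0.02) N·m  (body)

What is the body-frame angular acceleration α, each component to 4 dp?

α = (1.6550, -0.5840, 0.2171)

ω×(Iω) gyroscopic = (0.0014, -0.0024, -0.0504)
α = I⁻¹(τ − ω×Iω) = (1.6550, -0.5840, 0.2171)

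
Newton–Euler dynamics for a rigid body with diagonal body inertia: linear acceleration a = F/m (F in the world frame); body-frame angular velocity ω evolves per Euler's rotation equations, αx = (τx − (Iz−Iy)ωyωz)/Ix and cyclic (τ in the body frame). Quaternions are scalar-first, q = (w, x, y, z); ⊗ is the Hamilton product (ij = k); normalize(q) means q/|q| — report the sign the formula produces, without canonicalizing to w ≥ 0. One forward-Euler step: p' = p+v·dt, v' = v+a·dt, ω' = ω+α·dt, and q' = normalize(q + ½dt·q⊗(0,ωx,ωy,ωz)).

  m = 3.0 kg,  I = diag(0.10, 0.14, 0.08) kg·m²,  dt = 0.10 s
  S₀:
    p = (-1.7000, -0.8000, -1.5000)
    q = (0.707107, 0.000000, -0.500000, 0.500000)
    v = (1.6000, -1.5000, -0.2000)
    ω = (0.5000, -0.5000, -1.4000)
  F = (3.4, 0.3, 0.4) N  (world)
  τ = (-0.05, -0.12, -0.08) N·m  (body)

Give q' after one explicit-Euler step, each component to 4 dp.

2q̇ = q⊗(0,ω) = (0.4500000, 1.3035535, -0.1035535, -0.7399498)
updated quaternion q' = (0.7274, 0.0650, -0.5036, 0.4616)

q' = (0.7274, 0.0650, -0.5036, 0.4616)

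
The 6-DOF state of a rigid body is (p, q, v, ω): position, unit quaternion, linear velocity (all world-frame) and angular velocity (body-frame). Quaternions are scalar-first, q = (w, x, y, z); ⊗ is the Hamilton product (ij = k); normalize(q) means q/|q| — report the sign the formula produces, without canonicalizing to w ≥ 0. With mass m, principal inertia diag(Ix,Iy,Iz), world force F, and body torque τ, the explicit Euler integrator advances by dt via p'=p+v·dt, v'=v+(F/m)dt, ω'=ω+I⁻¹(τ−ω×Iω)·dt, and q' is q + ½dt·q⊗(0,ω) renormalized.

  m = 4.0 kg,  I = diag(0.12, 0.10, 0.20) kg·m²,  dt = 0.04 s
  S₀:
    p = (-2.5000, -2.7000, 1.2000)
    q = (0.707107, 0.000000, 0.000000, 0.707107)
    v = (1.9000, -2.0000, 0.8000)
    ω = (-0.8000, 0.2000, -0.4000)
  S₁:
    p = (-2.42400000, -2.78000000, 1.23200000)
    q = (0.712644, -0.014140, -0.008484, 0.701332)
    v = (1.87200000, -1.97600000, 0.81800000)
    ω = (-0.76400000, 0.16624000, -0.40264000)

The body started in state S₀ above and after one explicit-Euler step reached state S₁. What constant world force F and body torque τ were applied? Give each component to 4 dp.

Δω = ω₁−ω₀ = (0.03600000, -0.03376000, -0.00264000)
ω₀×(Iω₀) = (-0.0080, -0.0256, 0.0032)
τ = I·(Δω/dt) + ω₀×(Iω₀) = (0.1000, -0.1100, -0.0100)
Δv = v₁−v₀ = (-0.02800000, 0.02400000, 0.01800000)
applied force F = (-2.8000, 2.4000, 1.8000)

F = (-2.8000, 2.4000, 1.8000)
τ = (0.1000, -0.1100, -0.0100)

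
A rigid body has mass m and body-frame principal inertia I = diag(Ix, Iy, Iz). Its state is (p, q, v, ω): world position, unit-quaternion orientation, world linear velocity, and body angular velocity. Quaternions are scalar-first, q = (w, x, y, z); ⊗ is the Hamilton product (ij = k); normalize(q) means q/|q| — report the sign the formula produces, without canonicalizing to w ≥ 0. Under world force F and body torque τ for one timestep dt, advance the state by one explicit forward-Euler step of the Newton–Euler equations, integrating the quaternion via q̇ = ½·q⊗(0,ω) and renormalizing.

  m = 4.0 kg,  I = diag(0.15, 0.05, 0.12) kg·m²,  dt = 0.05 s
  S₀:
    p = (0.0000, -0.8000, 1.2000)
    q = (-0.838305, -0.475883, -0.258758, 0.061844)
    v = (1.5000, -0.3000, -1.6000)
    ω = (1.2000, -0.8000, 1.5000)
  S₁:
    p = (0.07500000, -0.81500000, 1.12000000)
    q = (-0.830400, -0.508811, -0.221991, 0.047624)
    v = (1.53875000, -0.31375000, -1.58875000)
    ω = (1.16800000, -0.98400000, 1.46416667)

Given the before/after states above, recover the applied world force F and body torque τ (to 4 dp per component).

ω₁ − ω₀ = (-0.03200000, -0.18400000, -0.03583333)
τ = I·(Δω/dt) + ω₀×(Iω₀) = (-0.1800, -0.1300, 0.0100)
velocity change Δv = (0.03875000, -0.01375000, 0.01125000)
F = m·Δv/dt = (3.1000, -1.1000, 0.9000)

F = (3.1000, -1.1000, 0.9000)
τ = (-0.1800, -0.1300, 0.0100)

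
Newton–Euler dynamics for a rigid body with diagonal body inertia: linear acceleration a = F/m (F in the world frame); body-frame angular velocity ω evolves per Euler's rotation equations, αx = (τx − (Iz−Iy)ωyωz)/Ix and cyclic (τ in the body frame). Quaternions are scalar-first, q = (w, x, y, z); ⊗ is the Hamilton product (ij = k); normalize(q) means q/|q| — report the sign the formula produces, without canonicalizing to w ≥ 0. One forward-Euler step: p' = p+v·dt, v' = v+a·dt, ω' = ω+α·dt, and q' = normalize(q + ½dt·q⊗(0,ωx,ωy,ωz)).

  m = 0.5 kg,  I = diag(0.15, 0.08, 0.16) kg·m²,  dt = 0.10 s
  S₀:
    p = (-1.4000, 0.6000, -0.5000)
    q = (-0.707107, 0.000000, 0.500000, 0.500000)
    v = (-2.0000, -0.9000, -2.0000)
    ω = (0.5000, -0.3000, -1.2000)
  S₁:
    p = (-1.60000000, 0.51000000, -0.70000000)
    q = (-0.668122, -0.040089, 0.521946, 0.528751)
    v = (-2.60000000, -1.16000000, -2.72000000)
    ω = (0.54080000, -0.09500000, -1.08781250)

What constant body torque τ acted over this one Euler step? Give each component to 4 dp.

rate change Δω = (0.04080000, 0.20500000, 0.11218750)
ω₀×(Iω₀) = (0.0288, 0.0060, 0.0105)
I·α + gyro = (0.0900, 0.1700, 0.1900)

τ = (0.0900, 0.1700, 0.1900)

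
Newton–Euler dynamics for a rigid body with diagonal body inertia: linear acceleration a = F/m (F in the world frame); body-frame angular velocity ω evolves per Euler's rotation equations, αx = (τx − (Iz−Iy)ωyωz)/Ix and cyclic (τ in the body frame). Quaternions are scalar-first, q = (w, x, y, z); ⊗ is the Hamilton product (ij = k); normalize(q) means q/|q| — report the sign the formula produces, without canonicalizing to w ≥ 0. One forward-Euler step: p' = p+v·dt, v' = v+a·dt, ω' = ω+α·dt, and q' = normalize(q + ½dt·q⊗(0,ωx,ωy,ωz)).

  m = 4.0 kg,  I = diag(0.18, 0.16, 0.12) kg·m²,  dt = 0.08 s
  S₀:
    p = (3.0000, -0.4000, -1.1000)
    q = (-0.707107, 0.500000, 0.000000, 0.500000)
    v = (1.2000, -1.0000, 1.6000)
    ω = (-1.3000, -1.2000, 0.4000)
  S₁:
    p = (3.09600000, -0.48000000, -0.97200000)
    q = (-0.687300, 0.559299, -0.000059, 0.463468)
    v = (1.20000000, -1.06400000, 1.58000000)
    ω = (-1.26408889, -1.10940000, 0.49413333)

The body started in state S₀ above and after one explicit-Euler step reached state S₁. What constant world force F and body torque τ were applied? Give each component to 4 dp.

Δv = v₁−v₀ = (0.00000000, -0.06400000, -0.02000000)
m·(v₁−v₀)/dt = (0.0000, -3.2000, -1.0000)
ω₁ − ω₀ = (0.03591111, 0.09060000, 0.09413333)
precession coupling = (0.0192, -0.0312, -0.0312)
τ = I·(Δω/dt) + ω₀×(Iω₀) = (0.1000, 0.1500, 0.1100)

F = (0.0000, -3.2000, -1.0000)
τ = (0.1000, 0.1500, 0.1100)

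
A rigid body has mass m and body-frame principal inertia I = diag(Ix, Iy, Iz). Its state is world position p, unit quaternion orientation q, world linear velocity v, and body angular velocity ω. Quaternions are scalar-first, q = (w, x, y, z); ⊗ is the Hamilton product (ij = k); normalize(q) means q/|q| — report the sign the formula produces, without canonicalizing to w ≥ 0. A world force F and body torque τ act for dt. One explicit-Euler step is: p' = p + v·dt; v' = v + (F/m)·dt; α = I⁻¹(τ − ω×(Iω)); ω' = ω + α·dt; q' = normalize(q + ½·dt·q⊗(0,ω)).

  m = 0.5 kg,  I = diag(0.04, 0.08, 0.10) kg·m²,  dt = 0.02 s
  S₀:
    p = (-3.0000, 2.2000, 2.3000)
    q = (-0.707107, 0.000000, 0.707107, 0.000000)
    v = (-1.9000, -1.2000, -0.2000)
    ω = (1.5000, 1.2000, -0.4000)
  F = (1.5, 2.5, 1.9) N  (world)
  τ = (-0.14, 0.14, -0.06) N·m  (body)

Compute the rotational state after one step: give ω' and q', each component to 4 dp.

gyro term ω×Iω = (-0.0096, 0.0360, 0.0720)
angular accel α = (-3.2600, 1.3000, -1.3200)
ω' = ω + α·dt = (1.4348, 1.2260, -0.4264)
Hamilton product q⊗(0,ω) = (-0.8485284, -1.3435033, -0.8485284, -0.7778177)
updated quaternion q' = (-0.7155, -0.0134, 0.6985, -0.0078)

ω' = (1.4348, 1.2260, -0.4264)
q' = (-0.7155, -0.0134, 0.6985, -0.0078)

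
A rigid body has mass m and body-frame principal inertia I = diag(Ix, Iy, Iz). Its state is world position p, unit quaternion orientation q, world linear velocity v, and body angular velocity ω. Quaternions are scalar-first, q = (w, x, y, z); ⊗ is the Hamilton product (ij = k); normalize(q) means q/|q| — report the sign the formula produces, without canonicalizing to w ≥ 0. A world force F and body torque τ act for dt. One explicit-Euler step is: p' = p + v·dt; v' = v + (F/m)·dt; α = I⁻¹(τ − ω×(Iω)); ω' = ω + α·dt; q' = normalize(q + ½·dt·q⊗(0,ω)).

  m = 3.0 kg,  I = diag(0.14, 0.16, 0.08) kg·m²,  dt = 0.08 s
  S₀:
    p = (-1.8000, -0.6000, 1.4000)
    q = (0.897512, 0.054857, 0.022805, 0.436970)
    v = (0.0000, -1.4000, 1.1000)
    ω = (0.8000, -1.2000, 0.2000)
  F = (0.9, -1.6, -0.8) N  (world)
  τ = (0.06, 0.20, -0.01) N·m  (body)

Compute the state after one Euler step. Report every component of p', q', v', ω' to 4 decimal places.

p' = (-1.8000, -0.7120, 1.4880)
q' = (0.8918, 0.1046, -0.0067, 0.4400)
v' = (0.0240, -1.4427, 1.0787)
ω' = (0.8233, -1.1048, 0.2092)

angular accel α = (0.2914, 1.1900, 0.1150)
ω' = ω + α·dt = (0.8233, -1.1048, 0.2092)
q⊗(0,ω) = (-0.1039136, 1.2469346, -0.7384098, 0.0954300)
q' = normalize(q + ½dt·q⊗(0,ω)) = (0.8918, 0.1046, -0.0067, 0.4400)
a = F/m = (0.3000, -0.5333, -0.2667)
p + v·dt = (-1.8000, -0.7120, 1.4880)
v' = v + a·dt = (0.0240, -1.4427, 1.0787)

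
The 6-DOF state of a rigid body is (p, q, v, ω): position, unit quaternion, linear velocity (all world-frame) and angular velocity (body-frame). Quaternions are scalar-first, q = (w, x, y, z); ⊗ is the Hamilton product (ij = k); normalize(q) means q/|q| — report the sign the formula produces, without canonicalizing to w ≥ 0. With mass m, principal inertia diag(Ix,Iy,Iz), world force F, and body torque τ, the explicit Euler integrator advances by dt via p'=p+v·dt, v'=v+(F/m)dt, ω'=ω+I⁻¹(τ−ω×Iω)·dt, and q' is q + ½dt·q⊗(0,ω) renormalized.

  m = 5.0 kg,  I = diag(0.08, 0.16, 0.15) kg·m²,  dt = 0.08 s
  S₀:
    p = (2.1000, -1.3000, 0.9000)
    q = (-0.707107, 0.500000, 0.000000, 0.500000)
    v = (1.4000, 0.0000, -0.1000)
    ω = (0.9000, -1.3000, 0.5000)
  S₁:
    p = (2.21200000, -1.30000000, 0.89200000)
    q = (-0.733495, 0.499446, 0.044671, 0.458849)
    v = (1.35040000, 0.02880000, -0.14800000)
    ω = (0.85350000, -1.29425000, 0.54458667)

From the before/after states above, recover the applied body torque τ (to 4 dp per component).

τ = (-0.0400, -0.0200, -0.0100)

rate change Δω = (-0.04650000, 0.00575000, 0.04458667)
τ = I·(Δω/dt) + ω₀×(Iω₀) = (-0.0400, -0.0200, -0.0100)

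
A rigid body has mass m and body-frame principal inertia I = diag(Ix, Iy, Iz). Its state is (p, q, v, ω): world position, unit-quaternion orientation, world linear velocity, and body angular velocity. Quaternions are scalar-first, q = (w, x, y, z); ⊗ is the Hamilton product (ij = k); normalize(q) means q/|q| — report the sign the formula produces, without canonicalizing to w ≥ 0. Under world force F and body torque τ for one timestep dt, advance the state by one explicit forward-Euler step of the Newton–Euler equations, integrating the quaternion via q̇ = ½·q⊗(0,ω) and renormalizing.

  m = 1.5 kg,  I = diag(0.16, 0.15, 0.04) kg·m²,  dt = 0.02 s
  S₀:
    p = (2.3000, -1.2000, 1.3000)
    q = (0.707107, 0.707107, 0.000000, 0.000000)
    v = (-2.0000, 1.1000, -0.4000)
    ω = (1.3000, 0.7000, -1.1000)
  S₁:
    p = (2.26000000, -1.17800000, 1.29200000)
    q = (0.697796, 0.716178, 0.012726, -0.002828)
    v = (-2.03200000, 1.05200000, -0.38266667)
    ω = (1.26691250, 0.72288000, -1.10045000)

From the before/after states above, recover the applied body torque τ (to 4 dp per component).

ω₁ − ω₀ = (-0.03308750, 0.02288000, -0.00045000)
I·α + gyro = (-0.1800, 0.0000, -0.0100)

τ = (-0.1800, 0.0000, -0.0100)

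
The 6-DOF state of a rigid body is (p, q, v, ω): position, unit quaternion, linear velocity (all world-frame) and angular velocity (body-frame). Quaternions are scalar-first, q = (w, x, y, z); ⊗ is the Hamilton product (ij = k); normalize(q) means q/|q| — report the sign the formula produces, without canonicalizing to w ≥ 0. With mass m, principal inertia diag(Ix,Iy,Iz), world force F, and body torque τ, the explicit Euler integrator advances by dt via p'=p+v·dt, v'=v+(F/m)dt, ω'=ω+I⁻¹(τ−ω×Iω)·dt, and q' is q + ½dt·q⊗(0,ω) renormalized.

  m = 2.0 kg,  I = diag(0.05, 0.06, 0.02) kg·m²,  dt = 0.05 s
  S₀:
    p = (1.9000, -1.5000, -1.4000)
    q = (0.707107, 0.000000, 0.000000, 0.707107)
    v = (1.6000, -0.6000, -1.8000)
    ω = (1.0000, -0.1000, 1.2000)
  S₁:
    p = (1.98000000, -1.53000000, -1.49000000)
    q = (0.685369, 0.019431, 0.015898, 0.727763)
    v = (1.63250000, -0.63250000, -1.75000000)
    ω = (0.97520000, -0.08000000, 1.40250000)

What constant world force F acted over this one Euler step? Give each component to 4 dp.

velocity change Δv = (0.03250000, -0.03250000, 0.05000000)
applied force F = (1.3000, -1.3000, 2.0000)

F = (1.3000, -1.3000, 2.0000)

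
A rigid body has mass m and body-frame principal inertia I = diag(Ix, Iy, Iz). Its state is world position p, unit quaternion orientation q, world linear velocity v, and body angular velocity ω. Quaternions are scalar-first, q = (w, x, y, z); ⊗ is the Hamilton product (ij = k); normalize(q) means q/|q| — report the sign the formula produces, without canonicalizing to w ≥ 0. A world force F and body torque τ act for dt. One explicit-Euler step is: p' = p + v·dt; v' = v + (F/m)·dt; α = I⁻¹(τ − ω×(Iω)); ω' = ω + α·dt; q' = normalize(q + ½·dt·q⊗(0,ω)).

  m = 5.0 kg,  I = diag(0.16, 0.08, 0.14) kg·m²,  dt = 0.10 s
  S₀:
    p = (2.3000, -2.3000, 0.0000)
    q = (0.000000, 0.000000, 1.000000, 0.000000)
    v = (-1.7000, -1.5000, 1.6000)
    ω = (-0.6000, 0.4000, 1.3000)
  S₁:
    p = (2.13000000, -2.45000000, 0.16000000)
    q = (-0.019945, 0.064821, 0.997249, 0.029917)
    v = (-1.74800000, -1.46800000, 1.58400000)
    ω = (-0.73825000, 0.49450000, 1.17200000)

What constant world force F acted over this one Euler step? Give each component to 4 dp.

Δv = v₁−v₀ = (-0.04800000, 0.03200000, -0.01600000)
applied force F = (-2.4000, 1.6000, -0.8000)

F = (-2.4000, 1.6000, -0.8000)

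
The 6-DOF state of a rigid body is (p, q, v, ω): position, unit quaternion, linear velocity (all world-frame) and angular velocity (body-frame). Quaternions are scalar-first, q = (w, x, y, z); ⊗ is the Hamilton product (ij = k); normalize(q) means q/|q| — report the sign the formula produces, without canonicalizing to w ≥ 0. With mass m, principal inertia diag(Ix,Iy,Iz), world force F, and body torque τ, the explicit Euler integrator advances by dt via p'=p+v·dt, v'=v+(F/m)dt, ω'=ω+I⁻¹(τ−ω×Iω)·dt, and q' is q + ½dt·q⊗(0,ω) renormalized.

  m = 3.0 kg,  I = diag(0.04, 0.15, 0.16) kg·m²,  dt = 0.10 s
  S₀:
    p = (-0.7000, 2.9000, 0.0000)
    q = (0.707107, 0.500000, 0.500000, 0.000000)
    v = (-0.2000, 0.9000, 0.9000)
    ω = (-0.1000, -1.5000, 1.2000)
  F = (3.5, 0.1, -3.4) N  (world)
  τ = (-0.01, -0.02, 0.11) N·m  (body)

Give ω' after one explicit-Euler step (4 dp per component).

(τ − ω×Iω)/I = (0.2000, -0.2293, 0.5844)
ω + α·dt = (-0.0800, -1.5229, 1.2584)

ω' = (-0.0800, -1.5229, 1.2584)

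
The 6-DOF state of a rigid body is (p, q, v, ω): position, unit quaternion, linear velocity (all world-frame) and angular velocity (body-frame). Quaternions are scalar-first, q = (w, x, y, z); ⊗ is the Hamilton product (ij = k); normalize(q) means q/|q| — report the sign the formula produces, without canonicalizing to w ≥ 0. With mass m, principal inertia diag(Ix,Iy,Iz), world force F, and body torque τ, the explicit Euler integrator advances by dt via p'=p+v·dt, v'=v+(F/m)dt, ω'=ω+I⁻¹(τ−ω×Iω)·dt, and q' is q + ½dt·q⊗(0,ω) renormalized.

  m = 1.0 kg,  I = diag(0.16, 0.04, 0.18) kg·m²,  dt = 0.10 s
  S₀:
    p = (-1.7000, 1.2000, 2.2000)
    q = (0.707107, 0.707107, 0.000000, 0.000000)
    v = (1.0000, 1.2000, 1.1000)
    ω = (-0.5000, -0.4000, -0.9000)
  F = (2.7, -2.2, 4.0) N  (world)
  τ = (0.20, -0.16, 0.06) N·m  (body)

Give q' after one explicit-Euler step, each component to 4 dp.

Hamilton product q⊗(0,ω) = (0.3535535, -0.3535535, 0.3535535, -0.9192391)
updated quaternion q' = (0.7237, 0.6884, 0.0177, -0.0459)

q' = (0.7237, 0.6884, 0.0177, -0.0459)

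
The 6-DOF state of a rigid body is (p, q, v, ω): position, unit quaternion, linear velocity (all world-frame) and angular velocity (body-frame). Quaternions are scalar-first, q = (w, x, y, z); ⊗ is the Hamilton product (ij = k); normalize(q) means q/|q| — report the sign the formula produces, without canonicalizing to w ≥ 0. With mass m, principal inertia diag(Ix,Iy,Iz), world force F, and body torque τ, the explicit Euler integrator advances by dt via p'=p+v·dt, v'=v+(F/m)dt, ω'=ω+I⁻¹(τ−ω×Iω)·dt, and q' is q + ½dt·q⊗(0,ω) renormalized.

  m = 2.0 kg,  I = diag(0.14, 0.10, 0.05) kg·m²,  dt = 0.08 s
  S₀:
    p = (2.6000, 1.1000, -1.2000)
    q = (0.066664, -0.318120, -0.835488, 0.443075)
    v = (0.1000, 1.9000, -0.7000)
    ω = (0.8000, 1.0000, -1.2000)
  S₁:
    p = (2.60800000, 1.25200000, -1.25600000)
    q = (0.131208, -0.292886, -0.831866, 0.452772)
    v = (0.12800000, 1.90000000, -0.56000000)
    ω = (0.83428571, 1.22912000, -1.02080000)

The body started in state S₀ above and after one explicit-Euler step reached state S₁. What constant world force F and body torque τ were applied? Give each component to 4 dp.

Δv = v₁−v₀ = (0.02800000, 0.00000000, 0.14000000)
m·(v₁−v₀)/dt = (0.7000, 0.0000, 3.5000)
rate change Δω = (0.03428571, 0.22912000, 0.17920000)
precession coupling = (0.0600, -0.0864, -0.0320)
I·α + gyro = (0.1200, 0.2000, 0.0800)

F = (0.7000, 0.0000, 3.5000)
τ = (0.1200, 0.2000, 0.0800)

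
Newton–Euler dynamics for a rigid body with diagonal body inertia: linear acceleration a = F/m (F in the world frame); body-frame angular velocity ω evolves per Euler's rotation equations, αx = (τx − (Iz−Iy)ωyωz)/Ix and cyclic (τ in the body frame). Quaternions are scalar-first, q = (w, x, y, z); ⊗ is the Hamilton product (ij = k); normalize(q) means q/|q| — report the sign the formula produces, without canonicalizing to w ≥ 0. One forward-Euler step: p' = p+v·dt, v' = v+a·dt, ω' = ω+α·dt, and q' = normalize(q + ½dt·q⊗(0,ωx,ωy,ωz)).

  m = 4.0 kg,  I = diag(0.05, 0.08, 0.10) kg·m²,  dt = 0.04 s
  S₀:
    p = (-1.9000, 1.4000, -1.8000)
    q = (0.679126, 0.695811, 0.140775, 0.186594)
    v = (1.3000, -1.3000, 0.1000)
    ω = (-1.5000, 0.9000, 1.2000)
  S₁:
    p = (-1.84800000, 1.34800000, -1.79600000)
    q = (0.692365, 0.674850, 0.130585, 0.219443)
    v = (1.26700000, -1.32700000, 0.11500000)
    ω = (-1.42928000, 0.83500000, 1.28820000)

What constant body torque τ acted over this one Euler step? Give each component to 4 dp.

τ = (0.1100, -0.0400, 0.1800)

rate change Δω = (0.07072000, -0.06500000, 0.08820000)
ω₀×(Iω₀) = (0.0216, 0.0900, -0.0405)
I·α + gyro = (0.1100, -0.0400, 0.1800)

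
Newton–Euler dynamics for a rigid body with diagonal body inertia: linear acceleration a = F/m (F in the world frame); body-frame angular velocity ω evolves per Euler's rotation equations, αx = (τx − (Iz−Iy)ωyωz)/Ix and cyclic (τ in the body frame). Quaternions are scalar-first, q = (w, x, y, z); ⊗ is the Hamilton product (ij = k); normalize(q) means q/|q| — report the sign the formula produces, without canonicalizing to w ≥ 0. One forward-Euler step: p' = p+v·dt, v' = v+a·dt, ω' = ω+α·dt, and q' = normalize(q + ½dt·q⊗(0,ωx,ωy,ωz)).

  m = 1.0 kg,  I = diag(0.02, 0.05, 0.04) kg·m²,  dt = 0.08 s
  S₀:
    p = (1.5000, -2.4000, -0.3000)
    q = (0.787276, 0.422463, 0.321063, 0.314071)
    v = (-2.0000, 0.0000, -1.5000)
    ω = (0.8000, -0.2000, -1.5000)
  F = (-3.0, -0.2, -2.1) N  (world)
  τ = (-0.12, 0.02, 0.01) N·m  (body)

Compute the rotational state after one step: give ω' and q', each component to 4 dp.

gyro term ω×Iω = (-0.0030, 0.0240, -0.0048)
(τ − ω×Iω)/I = (-5.8500, -0.0800, 0.3700)
ω' = ω + α·dt = (0.3320, -0.2064, -1.4704)
q⊗(0,ω) = (0.1973487, 0.2110405, 0.7274961, -1.5222570)
q + ½dt·q⊗(0,ω), renormalized = (0.7933, 0.4299, 0.3493, 0.2526)

ω' = (0.3320, -0.2064, -1.4704)
q' = (0.7933, 0.4299, 0.3493, 0.2526)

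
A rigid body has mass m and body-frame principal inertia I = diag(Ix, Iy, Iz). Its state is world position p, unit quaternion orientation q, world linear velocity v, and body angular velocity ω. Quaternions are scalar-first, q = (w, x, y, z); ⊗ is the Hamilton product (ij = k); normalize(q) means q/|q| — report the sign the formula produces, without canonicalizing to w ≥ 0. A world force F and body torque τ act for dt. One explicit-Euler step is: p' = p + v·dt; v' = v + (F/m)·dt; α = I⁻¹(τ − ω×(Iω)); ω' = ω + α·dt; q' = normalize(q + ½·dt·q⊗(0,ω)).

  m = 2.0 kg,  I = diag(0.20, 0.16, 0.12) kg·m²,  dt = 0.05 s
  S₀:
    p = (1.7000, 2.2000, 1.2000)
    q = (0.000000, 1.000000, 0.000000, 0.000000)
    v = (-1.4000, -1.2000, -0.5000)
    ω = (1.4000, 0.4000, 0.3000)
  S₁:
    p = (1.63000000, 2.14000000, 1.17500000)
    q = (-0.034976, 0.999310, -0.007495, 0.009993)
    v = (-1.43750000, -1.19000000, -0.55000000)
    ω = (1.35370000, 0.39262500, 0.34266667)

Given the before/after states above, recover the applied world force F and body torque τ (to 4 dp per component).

Δω = ω₁−ω₀ = (-0.04630000, -0.00737500, 0.04266667)
precession coupling = (-0.0048, 0.0336, -0.0224)
I·α + gyro = (-0.1900, 0.0100, 0.0800)
Δv = v₁−v₀ = (-0.03750000, 0.01000000, -0.05000000)
m·(v₁−v₀)/dt = (-1.5000, 0.4000, -2.0000)

F = (-1.5000, 0.4000, -2.0000)
τ = (-0.1900, 0.0100, 0.0800)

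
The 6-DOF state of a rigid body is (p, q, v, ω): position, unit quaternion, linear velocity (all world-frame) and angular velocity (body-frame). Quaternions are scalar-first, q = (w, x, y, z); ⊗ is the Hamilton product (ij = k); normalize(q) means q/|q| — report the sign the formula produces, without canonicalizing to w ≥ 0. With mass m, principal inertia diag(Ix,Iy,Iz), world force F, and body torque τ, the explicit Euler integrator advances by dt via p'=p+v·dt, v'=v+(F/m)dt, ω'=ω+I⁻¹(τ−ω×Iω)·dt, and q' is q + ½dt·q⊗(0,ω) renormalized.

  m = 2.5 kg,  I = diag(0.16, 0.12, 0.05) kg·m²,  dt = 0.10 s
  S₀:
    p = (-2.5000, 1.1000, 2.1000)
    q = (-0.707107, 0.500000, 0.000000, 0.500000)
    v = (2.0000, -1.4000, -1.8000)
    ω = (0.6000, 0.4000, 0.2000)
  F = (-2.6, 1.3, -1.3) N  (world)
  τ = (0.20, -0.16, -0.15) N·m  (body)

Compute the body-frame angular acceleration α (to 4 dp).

precession coupling ω×(Iω) = (-0.0056, 0.0132, -0.0096)
α = I⁻¹(τ − ω×Iω) = (1.2850, -1.4433, -2.8080)

α = (1.2850, -1.4433, -2.8080)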